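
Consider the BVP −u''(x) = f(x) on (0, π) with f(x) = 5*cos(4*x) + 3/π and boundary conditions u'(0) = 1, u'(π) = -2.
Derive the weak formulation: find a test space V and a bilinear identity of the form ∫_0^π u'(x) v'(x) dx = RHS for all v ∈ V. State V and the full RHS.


V = H^1(0, π) (v unrestricted at boundary; u is determined up to an additive constant); weak form: ∫_0^π u'v' dx = ∫_0^π (5*cos(4*x) + 3/π) v dx − 2·v(π) − v(0) for all v ∈ V.

Multiply both sides by a test function v and integrate from 0 to π:
  ∫_0^π −u''(x) v(x) dx = ∫_0^π f(x) v(x) dx.
Integrate the LHS by parts once:
  ∫_0^π −u'' v dx = −[u'(x) v(x)]_0^π + ∫_0^π u'(x) v'(x) dx.
Thus ∫_0^π u'(x) v'(x) dx = ∫_0^π f(x) v(x) dx + [u'(x) v(x)]_0^π.
Choose V so that boundary terms are either known or forced to vanish.
u has inhomogeneous Neumann u'(0) = 1, u'(π) = -2. [u' v]_0^π = (-2)·v(π) − (1)·v(0) = − 2·v(π) − v(0). Take V = H^1(0, π); boundary term becomes part of RHS.
Weak formulation: find u (satisfying any essential BC) such that ∫_0^π u'(x) v'(x) dx = ∫_0^π f v dx − 2·v(π) − v(0) for all v ∈ V (Neumann data are natural BCs: they enter the RHS as boundary terms).
Substituting f(x) = 5*cos(4*x) + 3/π, the right-hand side is ∫_0^π (5*cos(4*x) + 3/π) v dx − 2·v(π) − v(0).
Compatibility check (pure Neumann): taking v ≡ 1 ∈ V gives 0 = ∫_0^π f dx + (-2) − (1), i.e. ∫_0^π f dx must equal u'(0) − u'(π) = 3. Indeed ∫_0^π (5*cos(4*x) + 3/π) dx = 3, so the data are compatible. The solution is then unique only up to an additive constant (fix it e.g. by requiring ∫_0^π u dx = 0).


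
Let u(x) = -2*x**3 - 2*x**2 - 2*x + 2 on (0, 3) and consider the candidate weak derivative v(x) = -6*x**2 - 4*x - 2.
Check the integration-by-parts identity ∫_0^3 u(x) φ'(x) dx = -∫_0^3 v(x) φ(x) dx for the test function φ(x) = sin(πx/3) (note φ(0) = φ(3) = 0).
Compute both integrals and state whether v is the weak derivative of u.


LHS = -648/π^3 + 210/π, RHS = -648/π^3 + 210/π. Yes, v = u' weakly.

u(x) = -2*x**3 - 2*x**2 - 2*x + 2, classical derivative u'(x) = -6*x**2 - 4*x - 2.
φ(x) = sin(πx/3), so φ'(x) = π*cos(π*x/3)/3.
Note φ(0) = φ(3) = 0, so the boundary term u·φ vanishes.
LHS = ∫_0^3 u(x) φ'(x) dx = ∫_0^3 (-2*π*x^3*cos(π*x/3)/3 - 2*π*x^2*cos(π*x/3)/3 - 2*π*x*cos(π*x/3)/3 + 2*π*cos(π*x/3)/3) dx. Term by term:
  ∫_0^3 2*π*cos(π*x/3)/3 dx = 0;  ∫_0^3 -2*π*x*cos(π*x/3)/3 dx = 12/π;  ∫_0^3 -2*π*x^2*cos(π*x/3)/3 dx = 36/π;
  ∫_0^3 -2*π*x^3*cos(π*x/3)/3 dx = -648/π^3 + 162/π.
Sum: 0 + 12/π + 36/π + -648/π^3 + 162/π = -648/π^3 + 210/π.
So LHS = -648/π^3 + 210/π.
∫_0^3 v(x) φ(x) dx = ∫_0^3 (-6*x^2*sin(π*x/3) - 4*x*sin(π*x/3) - 2*sin(π*x/3)) dx. Term by term:
  ∫_0^3 -2*sin(π*x/3) dx = -12/π;  ∫_0^3 -6*x^2*sin(π*x/3) dx = -162/π + 648/π^3;  ∫_0^3 -4*x*sin(π*x/3) dx = -36/π.
Sum: -12/π + -162/π + 648/π^3 − 36/π = -210/π + 648/π^3.
So RHS = -∫_0^3 v(x) φ(x) dx = -648/π^3 + 210/π.
LHS = RHS, so the identity holds for this test φ.
Moreover u is smooth here and v(x) = u'(x) = -6*x**2 - 4*x - 2 pointwise, so the identity holds for every test function. Hence v is the weak derivative of u.


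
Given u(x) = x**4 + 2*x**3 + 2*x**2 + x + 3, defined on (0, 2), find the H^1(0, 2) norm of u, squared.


||u||_{H^1}^2 = 696952/315

The H^1 norm (squared) on an interval (0, L) is
  ||u||_{H^1}^2 = ∫_0^L u(x)^2 dx + ∫_0^L u'(x)^2 dx.
Compute u'(x) = 4*x**3 + 6*x**2 + 4*x + 1.
Then u(x)^2 = x**8 + 4*x**7 + 8*x**6 + 10*x**5 + 14*x**4 + 16*x**3 + 13*x**2 + 6*x + 9 and u'(x)^2 = 16*x**6 + 48*x**5 + 68*x**4 + 56*x**3 + 28*x**2 + 8*x + 1.
Integrate each monomial from 0 to 2 using ∫_0^2 c·x^n dx = c·2^(n+1)/(n+1):
  ∫_0^2 u(x)^2 dx = ∫_0^2 (x^8 + 4*x^7 + 8*x^6 + 10*x^5 + 14*x^4 + 16*x^3 + 13*x^2 + 6*x + 9) dx. Term by term:
    ∫_0^2 x^8 dx = 512/9;  ∫_0^2 4*x^7 dx = 128;  ∫_0^2 8*x^6 dx = 1024/7;
    ∫_0^2 10*x^5 dx = 320/3;  ∫_0^2 14*x^4 dx = 448/5;  ∫_0^2 16*x^3 dx = 64;
    ∫_0^2 13*x^2 dx = 104/3;  ∫_0^2 6*x dx = 12;  ∫_0^2 9 dx = 18.
  Sum: 512/9 + 128 + 1024/7 + 320/3 + 448/5 + 64 + 104/3 + 12 + 18 = 206674/315.
  ∫_0^2 u'(x)^2 dx = ∫_0^2 (16*x^6 + 48*x^5 + 68*x^4 + 56*x^3 + 28*x^2 + 8*x + 1) dx. Term by term:
    ∫_0^2 16*x^6 dx = 2048/7;  ∫_0^2 48*x^5 dx = 512;  ∫_0^2 68*x^4 dx = 2176/5;
    ∫_0^2 56*x^3 dx = 224;  ∫_0^2 28*x^2 dx = 224/3;  ∫_0^2 8*x dx = 16;
    ∫_0^2 1 dx = 2.
  Sum: 2048/7 + 512 + 2176/5 + 224 + 224/3 + 16 + 2 = 163426/105.
Adding: ||u||_{H^1}^2 = 206674/315 + 163426/105 = 696952/315.


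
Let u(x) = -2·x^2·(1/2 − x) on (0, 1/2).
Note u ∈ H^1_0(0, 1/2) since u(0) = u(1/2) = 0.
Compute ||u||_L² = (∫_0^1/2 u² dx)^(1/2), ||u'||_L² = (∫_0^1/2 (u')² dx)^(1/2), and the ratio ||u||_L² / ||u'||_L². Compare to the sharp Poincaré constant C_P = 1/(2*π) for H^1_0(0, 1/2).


||u||_L² / ||u'||_L² = sqrt(14)/28 < C_P = 1/(2*π).

u(x) = -2·x^2·(1/2 − x), so u'(x) = 2*x*(3*x - 1).
u(x) = -2·x^2·(1/2 − x) vanishes at x = 0 and x = 1/2, so u ∈ H^1_0(0, 1/2). Differentiate via the product rule and integrate the resulting polynomials term by term.
  ∫_0^1/2 u² dx = ∫_0^1/2 (4*x^6 - 4*x^5 + x^4) dx. Term by term:
    ∫_0^1/2 4*x^6 dx = 1/224;  ∫_0^1/2 -4*x^5 dx = -1/96;  ∫_0^1/2 x^4 dx = 1/160.
  Sum: 1/224 − 1/96 + 1/160 = 1/3360.
  ∫_0^1/2 (u')² dx = ∫_0^1/2 (36*x^4 - 24*x^3 + 4*x^2) dx. Term by term:
    ∫_0^1/2 36*x^4 dx = 9/40;  ∫_0^1/2 -24*x^3 dx = -3/8;  ∫_0^1/2 4*x^2 dx = 1/6.
  Sum: 9/40 − 3/8 + 1/6 = 1/60.
∫_0^1/2 u² dx = 1/3360, so ||u||_L² = sqrt(210)/840.
∫_0^1/2 (u')² dx = 1/60, so ||u'||_L² = sqrt(15)/30.
Ratio ||u||_L² / ||u'||_L² = sqrt(14)/28.
Sharp Poincaré constant on H^1_0(0, 1/2) is C_P = L/π = 1/(2*π), achieved by sin(2*π·x).
A polynomial bump cannot attain the sharp Poincaré constant (only the first sine eigenfunction does), so the ratio is strictly less than C_P, consistent with ||u||_L² ≤ C_P ||u'||_L².


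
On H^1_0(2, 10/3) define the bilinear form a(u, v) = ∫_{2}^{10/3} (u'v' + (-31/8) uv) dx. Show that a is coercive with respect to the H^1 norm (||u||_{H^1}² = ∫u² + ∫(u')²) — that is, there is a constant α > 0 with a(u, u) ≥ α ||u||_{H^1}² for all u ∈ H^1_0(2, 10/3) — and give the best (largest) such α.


α = (-62 + 9*π^2)/(16 + 9*π^2)

Coercivity of a(·,·) on H^1_0(2, 10/3) means a(u, u) ≥ α ||u||_{H^1}² for every u ∈ H^1_0.
The interval has length L = 4/3, and Poincaré/coercivity depend only on L. Here a(u, u) = ∫(u')² + (-31/8)·∫u².
Here c = -31/8 < 0 with |c| < (π/L)² = 9*π^2/16, so coercivity still holds. The condition a(u,u) ≥ α||u||_{H^1}² reads (1−α)∫(u')² ≥ (α−c)∫u². Any admissible α is ≤ 1 (rapidly oscillating u have ∫u²/∫(u')² → 0), and α = 1 would force 0 ≥ (1−c)∫u², impossible since c < 1; so 1−α > 0. By the sharp Poincaré inequality on H^1_0 of an interval of length L, ∫(u')² ≥ (π/L)²∫u² with equality for the first sine mode sin(π(x−x₀)/L) (x₀ the left endpoint), so the inequality holds for all u iff (1−α)(π/L)² ≥ α − c, i.e. α ≤ ((π/L)² + c)/((π/L)² + 1) = (1 + c(L/π)²)/(1 + (L/π)²). (Direct route, valid since c ≤ 0: Poincaré gives c∫u² ≥ c(L/π)²∫(u')², so a(u,u) ≥ (1 + c(L/π)²)∫(u')², while ||u||_{H^1}² ≤ (1 + (L/π)²)∫(u')²; dividing yields the same α.) With (π/L)² = 9*π^2/16 and c = -31/8, the largest admissible constant is α = ((π/L)² + c)/((π/L)² + 1).
Simplifying, α = (-62 + 9*π^2)/(16 + 9*π^2).


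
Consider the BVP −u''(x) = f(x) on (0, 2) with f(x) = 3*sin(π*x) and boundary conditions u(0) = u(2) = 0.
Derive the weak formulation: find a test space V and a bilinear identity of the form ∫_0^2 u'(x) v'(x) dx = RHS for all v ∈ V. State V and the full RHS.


V = H^1_0(0, 2) (so v(0) = v(2) = 0); weak form: ∫_0^2 u'v' dx = ∫_0^2 (3*sin(π*x)) v dx for all v ∈ V.

Multiply both sides by a test function v and integrate from 0 to 2:
  ∫_0^2 −u''(x) v(x) dx = ∫_0^2 f(x) v(x) dx.
Integrate the LHS by parts once:
  ∫_0^2 −u'' v dx = −[u'(x) v(x)]_0^2 + ∫_0^2 u'(x) v'(x) dx.
Thus ∫_0^2 u'(x) v'(x) dx = ∫_0^2 f(x) v(x) dx + [u'(x) v(x)]_0^2.
Choose V so that boundary terms are either known or forced to vanish.
u is Dirichlet: u(0) = u(2) = 0. Let V = H^1_0(0, 2); then v(0) = v(2) = 0, and [u' v]_0^2 = 0.
Weak formulation: find u (satisfying any essential BC) such that ∫_0^2 u'(x) v'(x) dx = ∫_0^2 f v dx for all v ∈ V.
Substituting f(x) = 3*sin(π*x), the right-hand side is ∫_0^2 (3*sin(π*x)) v dx.


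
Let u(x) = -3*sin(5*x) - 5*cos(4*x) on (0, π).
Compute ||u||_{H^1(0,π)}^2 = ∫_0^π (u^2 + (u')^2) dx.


||u||_{H^1(0,π)}^2 = 1700/3 + 659*π/2

u'(x) = 20*sin(4*x) - 15*cos(5*x).
Expand u² and (u')² and integrate term by term on (0, π), using: for integers n ≥ 1, ∫_0^π sin²(nx) dx = ∫_0^π cos²(nx) dx = π/2; for n ≠ n', ∫_0^π sin(nx)sin(n'x) dx = ∫_0^π cos(nx)cos(n'x) dx = 0; and by product-to-sum, ∫_0^π sin(nx)cos(n'x) dx = ½∫_0^π [sin((n+n')x) + sin((n−n')x)] dx, which is 0 when n+n' is even and 2n/(n²−n'²) when n+n' is odd (it need not vanish on (0, π)).
  u² squared terms: (-5)²·∫cos(4x)² dx = 25·π/2 = 25*π/2;  (-3)²·∫sin(5x)² dx = 9·π/2 = 9*π/2.
  u² cross terms: 2·(-5)·(-3)·∫cos(4x)·sin(5x) dx = 30·(10/9) = 100/3.
  So ∫_0^π u² dx = 25*π/2 + 9*π/2 + 100/3 = 100/3 + 17*π.
  (u')² squared terms: (-15)²·∫cos(5x)² dx = 225·π/2 = 225*π/2;  (20)²·∫sin(4x)² dx = 400·π/2 = 200*π.
  (u')² cross terms: 2·(-15)·(20)·∫cos(5x)·sin(4x) dx = -600·(-8/9) = 1600/3.
  So ∫_0^π (u')² dx = 225*π/2 + 200*π + 1600/3 = 1600/3 + 625*π/2.
||u||_{H^1}^2 = (100/3 + 17*π) + (1600/3 + 625*π/2) = 1700/3 + 659*π/2.


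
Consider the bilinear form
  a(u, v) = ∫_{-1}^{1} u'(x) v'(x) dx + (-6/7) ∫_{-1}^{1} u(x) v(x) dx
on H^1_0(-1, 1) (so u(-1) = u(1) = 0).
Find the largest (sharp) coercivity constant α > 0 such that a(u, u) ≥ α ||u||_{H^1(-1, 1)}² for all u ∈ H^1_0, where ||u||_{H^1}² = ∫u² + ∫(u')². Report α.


α = (-24/7 + π^2)/(4 + π^2)

Coercivity of a(·,·) on H^1_0(-1, 1) means a(u, u) ≥ α ||u||_{H^1}² for every u ∈ H^1_0.
The interval has length L = 2, and Poincaré/coercivity depend only on L. Here a(u, u) = ∫(u')² + (-6/7)·∫u².
Here c = -6/7 < 0 with |c| < (π/L)² = π^2/4, so coercivity still holds. The condition a(u,u) ≥ α||u||_{H^1}² reads (1−α)∫(u')² ≥ (α−c)∫u². Any admissible α is ≤ 1 (rapidly oscillating u have ∫u²/∫(u')² → 0), and α = 1 would force 0 ≥ (1−c)∫u², impossible since c < 1; so 1−α > 0. By the sharp Poincaré inequality on H^1_0 of an interval of length L, ∫(u')² ≥ (π/L)²∫u² with equality for the first sine mode sin(π(x−x₀)/L) (x₀ the left endpoint), so the inequality holds for all u iff (1−α)(π/L)² ≥ α − c, i.e. α ≤ ((π/L)² + c)/((π/L)² + 1) = (1 + c(L/π)²)/(1 + (L/π)²). (Direct route, valid since c ≤ 0: Poincaré gives c∫u² ≥ c(L/π)²∫(u')², so a(u,u) ≥ (1 + c(L/π)²)∫(u')², while ||u||_{H^1}² ≤ (1 + (L/π)²)∫(u')²; dividing yields the same α.) With (π/L)² = π^2/4 and c = -6/7, the largest admissible constant is α = ((π/L)² + c)/((π/L)² + 1).
Simplifying, α = (-24/7 + π^2)/(4 + π^2).


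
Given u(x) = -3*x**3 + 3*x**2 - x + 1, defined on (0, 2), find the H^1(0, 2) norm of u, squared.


||u||_{H^1}^2 = 25792/105

The H^1 norm (squared) on an interval (0, L) is
  ||u||_{H^1}^2 = ∫_0^L u(x)^2 dx + ∫_0^L u'(x)^2 dx.
Compute u'(x) = -9*x**2 + 6*x - 1.
Then u(x)^2 = 9*x**6 - 18*x**5 + 15*x**4 - 12*x**3 + 7*x**2 - 2*x + 1 and u'(x)^2 = 81*x**4 - 108*x**3 + 54*x**2 - 12*x + 1.
Integrate each monomial from 0 to 2 using ∫_0^2 c·x^n dx = c·2^(n+1)/(n+1):
  ∫_0^2 u(x)^2 dx = ∫_0^2 (9*x^6 - 18*x^5 + 15*x^4 - 12*x^3 + 7*x^2 - 2*x + 1) dx. Term by term:
    ∫_0^2 9*x^6 dx = 1152/7;  ∫_0^2 -18*x^5 dx = -192;  ∫_0^2 15*x^4 dx = 96;
    ∫_0^2 -12*x^3 dx = -48;  ∫_0^2 7*x^2 dx = 56/3;  ∫_0^2 -2*x dx = -4;
    ∫_0^2 1 dx = 2.
  Sum: 1152/7 − 192 + 96 − 48 + 56/3 − 4 + 2 = 782/21.
  ∫_0^2 u'(x)^2 dx = ∫_0^2 (81*x^4 - 108*x^3 + 54*x^2 - 12*x + 1) dx. Term by term:
    ∫_0^2 81*x^4 dx = 2592/5;  ∫_0^2 -108*x^3 dx = -432;  ∫_0^2 54*x^2 dx = 144;
    ∫_0^2 -12*x dx = -24;  ∫_0^2 1 dx = 2.
  Sum: 2592/5 − 432 + 144 − 24 + 2 = 1042/5.
Adding: ||u||_{H^1}^2 = 782/21 + 1042/5 = 25792/105.


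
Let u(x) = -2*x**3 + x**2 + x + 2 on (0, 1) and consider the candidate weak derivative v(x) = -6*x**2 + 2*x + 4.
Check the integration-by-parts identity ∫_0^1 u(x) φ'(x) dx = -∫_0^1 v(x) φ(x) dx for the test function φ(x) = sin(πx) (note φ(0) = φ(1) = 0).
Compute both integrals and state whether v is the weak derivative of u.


LHS = -24/π^3 + 2/π, RHS = -4/π - 24/π^3. No, v is not the weak derivative of u.

u(x) = -2*x**3 + x**2 + x + 2, classical derivative u'(x) = -6*x**2 + 2*x + 1.
φ(x) = sin(πx), so φ'(x) = π*cos(π*x).
Note φ(0) = φ(1) = 0, so the boundary term u·φ vanishes.
LHS = ∫_0^1 u(x) φ'(x) dx = ∫_0^1 (-2*π*x^3*cos(π*x) + π*x^2*cos(π*x) + π*x*cos(π*x) + 2*π*cos(π*x)) dx. Term by term:
  ∫_0^1 2*π*cos(π*x) dx = 0;  ∫_0^1 π*x*cos(π*x) dx = -2/π;  ∫_0^1 π*x^2*cos(π*x) dx = -2/π;
  ∫_0^1 -2*π*x^3*cos(π*x) dx = -24/π^3 + 6/π.
Sum: 0 − 2/π − 2/π + -24/π^3 + 6/π = -24/π^3 + 2/π.
So LHS = -24/π^3 + 2/π.
∫_0^1 v(x) φ(x) dx = ∫_0^1 (-6*x^2*sin(π*x) + 2*x*sin(π*x) + 4*sin(π*x)) dx. Term by term:
  ∫_0^1 4*sin(π*x) dx = 8/π;  ∫_0^1 -6*x^2*sin(π*x) dx = -6/π + 24/π^3;  ∫_0^1 2*x*sin(π*x) dx = 2/π.
Sum: 8/π + -6/π + 24/π^3 + 2/π = 24/π^3 + 4/π.
So RHS = -∫_0^1 v(x) φ(x) dx = -4/π - 24/π^3.
LHS − RHS = 6/π ≠ 0, so the identity fails.
(For a valid weak derivative the identity must hold for EVERY test function, in particular this one. The failure shows v is NOT the weak derivative of u.)
Correct weak derivative would be u'(x) = -6*x**2 + 2*x + 1.


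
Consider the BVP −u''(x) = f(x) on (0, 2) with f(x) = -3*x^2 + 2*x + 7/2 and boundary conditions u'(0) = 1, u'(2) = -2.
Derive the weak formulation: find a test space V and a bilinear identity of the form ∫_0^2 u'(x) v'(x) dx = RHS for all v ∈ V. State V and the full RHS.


V = H^1(0, 2) (v unrestricted at boundary; u is determined up to an additive constant); weak form: ∫_0^2 u'v' dx = ∫_0^2 (-3*x^2 + 2*x + 7/2) v dx − 2·v(2) − v(0) for all v ∈ V.

Multiply both sides by a test function v and integrate from 0 to 2:
  ∫_0^2 −u''(x) v(x) dx = ∫_0^2 f(x) v(x) dx.
Integrate the LHS by parts once:
  ∫_0^2 −u'' v dx = −[u'(x) v(x)]_0^2 + ∫_0^2 u'(x) v'(x) dx.
Thus ∫_0^2 u'(x) v'(x) dx = ∫_0^2 f(x) v(x) dx + [u'(x) v(x)]_0^2.
Choose V so that boundary terms are either known or forced to vanish.
u has inhomogeneous Neumann u'(0) = 1, u'(2) = -2. [u' v]_0^2 = (-2)·v(2) − (1)·v(0) = − 2·v(2) − v(0). Take V = H^1(0, 2); boundary term becomes part of RHS.
Weak formulation: find u (satisfying any essential BC) such that ∫_0^2 u'(x) v'(x) dx = ∫_0^2 f v dx − 2·v(2) − v(0) for all v ∈ V (Neumann data are natural BCs: they enter the RHS as boundary terms).
Substituting f(x) = -3*x^2 + 2*x + 7/2, the right-hand side is ∫_0^2 (-3*x^2 + 2*x + 7/2) v dx − 2·v(2) − v(0).
Compatibility check (pure Neumann): taking v ≡ 1 ∈ V gives 0 = ∫_0^2 f dx + (-2) − (1), i.e. ∫_0^2 f dx must equal u'(0) − u'(2) = 3. Indeed ∫_0^2 (-3*x^2 + 2*x + 7/2) dx = 3, so the data are compatible. The solution is then unique only up to an additive constant (fix it e.g. by requiring ∫_0^2 u dx = 0).


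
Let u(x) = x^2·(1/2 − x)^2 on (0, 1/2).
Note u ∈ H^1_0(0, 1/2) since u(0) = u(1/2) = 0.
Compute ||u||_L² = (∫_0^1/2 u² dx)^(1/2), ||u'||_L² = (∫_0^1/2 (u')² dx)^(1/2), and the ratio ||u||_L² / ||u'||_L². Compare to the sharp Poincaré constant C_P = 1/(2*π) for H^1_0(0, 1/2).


||u||_L² / ||u'||_L² = sqrt(3)/12 < C_P = 1/(2*π).

u(x) = x^2·(1/2 − x)^2, so u'(x) = x*(2*x - 1)*(4*x - 1)/2.
u(x) = x^2·(1/2 − x)^2 vanishes at x = 0 and x = 1/2, so u ∈ H^1_0(0, 1/2). Differentiate via the product rule and integrate the resulting polynomials term by term.
  ∫_0^1/2 u² dx = ∫_0^1/2 (x^8 - 2*x^7 + 3*x^6/2 - x^5/2 + x^4/16) dx. Term by term:
    ∫_0^1/2 x^8 dx = 1/4608;  ∫_0^1/2 -2*x^7 dx = -1/1024;  ∫_0^1/2 3*x^6/2 dx = 3/1792;
    ∫_0^1/2 -x^5/2 dx = -1/768;  ∫_0^1/2 x^4/16 dx = 1/2560.
  Sum: 1/4608 − 1/1024 + 3/1792 − 1/768 + 1/2560 = 1/322560.
  ∫_0^1/2 (u')² dx = ∫_0^1/2 (16*x^6 - 24*x^5 + 13*x^4 - 3*x^3 + x^2/4) dx. Term by term:
    ∫_0^1/2 16*x^6 dx = 1/56;  ∫_0^1/2 -24*x^5 dx = -1/16;  ∫_0^1/2 13*x^4 dx = 13/160;
    ∫_0^1/2 -3*x^3 dx = -3/64;  ∫_0^1/2 x^2/4 dx = 1/96.
  Sum: 1/56 − 1/16 + 13/160 − 3/64 + 1/96 = 1/6720.
∫_0^1/2 u² dx = 1/322560, so ||u||_L² = sqrt(35)/3360.
∫_0^1/2 (u')² dx = 1/6720, so ||u'||_L² = sqrt(105)/840.
Ratio ||u||_L² / ||u'||_L² = sqrt(3)/12.
Sharp Poincaré constant on H^1_0(0, 1/2) is C_P = L/π = 1/(2*π), achieved by sin(2*π·x).
A polynomial bump cannot attain the sharp Poincaré constant (only the first sine eigenfunction does), so the ratio is strictly less than C_P, consistent with ||u||_L² ≤ C_P ||u'||_L².


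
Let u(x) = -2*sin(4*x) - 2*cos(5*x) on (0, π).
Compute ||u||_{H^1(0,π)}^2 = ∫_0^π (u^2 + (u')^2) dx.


||u||_{H^1(0,π)}^2 = -1664/9 + 86*π

u'(x) = 10*sin(5*x) - 8*cos(4*x).
Expand u² and (u')² and integrate term by term on (0, π), using: for integers n ≥ 1, ∫_0^π sin²(nx) dx = ∫_0^π cos²(nx) dx = π/2; for n ≠ n', ∫_0^π sin(nx)sin(n'x) dx = ∫_0^π cos(nx)cos(n'x) dx = 0; and by product-to-sum, ∫_0^π sin(nx)cos(n'x) dx = ½∫_0^π [sin((n+n')x) + sin((n−n')x)] dx, which is 0 when n+n' is even and 2n/(n²−n'²) when n+n' is odd (it need not vanish on (0, π)).
  u² squared terms: (-2)²·∫cos(5x)² dx = 4·π/2 = 2*π;  (-2)²·∫sin(4x)² dx = 4·π/2 = 2*π.
  u² cross terms: 2·(-2)·(-2)·∫cos(5x)·sin(4x) dx = 8·(-8/9) = -64/9.
  So ∫_0^π u² dx = 2*π + 2*π − 64/9 = -64/9 + 4*π.
  (u')² squared terms: (-8)²·∫cos(4x)² dx = 64·π/2 = 32*π;  (10)²·∫sin(5x)² dx = 100·π/2 = 50*π.
  (u')² cross terms: 2·(-8)·(10)·∫cos(4x)·sin(5x) dx = -160·(10/9) = -1600/9.
  So ∫_0^π (u')² dx = 32*π + 50*π − 1600/9 = -1600/9 + 82*π.
||u||_{H^1}^2 = (-64/9 + 4*π) + (-1600/9 + 82*π) = -1664/9 + 86*π.


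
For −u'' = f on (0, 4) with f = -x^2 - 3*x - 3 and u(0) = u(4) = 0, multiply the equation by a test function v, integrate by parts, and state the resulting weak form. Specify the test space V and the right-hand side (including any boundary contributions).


V = H^1_0(0, 4) (so v(0) = v(4) = 0); weak form: ∫_0^4 u'v' dx = ∫_0^4 (-x^2 - 3*x - 3) v dx for all v ∈ V.

Multiply both sides by a test function v and integrate from 0 to 4:
  ∫_0^4 −u''(x) v(x) dx = ∫_0^4 f(x) v(x) dx.
Integrate the LHS by parts once:
  ∫_0^4 −u'' v dx = −[u'(x) v(x)]_0^4 + ∫_0^4 u'(x) v'(x) dx.
Thus ∫_0^4 u'(x) v'(x) dx = ∫_0^4 f(x) v(x) dx + [u'(x) v(x)]_0^4.
Choose V so that boundary terms are either known or forced to vanish.
u is Dirichlet: u(0) = u(4) = 0. Let V = H^1_0(0, 4); then v(0) = v(4) = 0, and [u' v]_0^4 = 0.
Weak formulation: find u (satisfying any essential BC) such that ∫_0^4 u'(x) v'(x) dx = ∫_0^4 f v dx for all v ∈ V.
Substituting f(x) = -x^2 - 3*x - 3, the right-hand side is ∫_0^4 (-x^2 - 3*x - 3) v dx.


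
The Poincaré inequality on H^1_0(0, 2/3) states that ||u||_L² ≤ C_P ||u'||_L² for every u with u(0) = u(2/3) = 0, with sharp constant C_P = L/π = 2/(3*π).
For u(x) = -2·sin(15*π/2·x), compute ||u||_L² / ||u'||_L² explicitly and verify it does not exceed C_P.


||u||_L² / ||u'||_L² = 2/(15*π) < C_P = 2/(3*π).

u(x) = -2·sin(15*π/2·x), so u'(x) = -15*π*cos(15*π*x/2).
Writing u(x) = A·sin(kπx/L) with A = -2 and k = 5, use ∫_0^L sin²(kπx/L) dx = L/2 and ∫_0^L cos²(kπx/L) dx = L/2.
u² = 4·sin²(15*π/2·x) and (u')² = 225*π^2·cos²(15*π/2·x), and each of sin², cos² integrates to L/2 = 1/3 over (0, 2/3).
∫_0^2/3 u² dx = 4/3, so ||u||_L² = 2*sqrt(3)/3.
∫_0^2/3 (u')² dx = 75*π^2, so ||u'||_L² = 5*sqrt(3)*π.
Ratio ||u||_L² / ||u'||_L² = 2/(15*π).
Sharp Poincaré constant on H^1_0(0, 2/3) is C_P = L/π = 2/(3*π), achieved by sin(3*π/2·x).
This is the k = 5 harmonic; the ratio L/(kπ) is strictly less than C_P = L/π, consistent with the sharp inequality ||u||_L² ≤ C_P ||u'||_L².


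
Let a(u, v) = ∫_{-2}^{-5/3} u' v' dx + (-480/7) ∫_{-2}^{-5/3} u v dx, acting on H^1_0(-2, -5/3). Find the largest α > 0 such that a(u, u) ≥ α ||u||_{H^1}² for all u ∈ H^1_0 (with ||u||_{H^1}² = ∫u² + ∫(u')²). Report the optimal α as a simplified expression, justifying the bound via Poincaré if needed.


α = 3*(-160 + 21*π^2)/(7*(1 + 9*π^2))

Coercivity of a(·,·) on H^1_0(-2, -5/3) means a(u, u) ≥ α ||u||_{H^1}² for every u ∈ H^1_0.
The interval has length L = 1/3, and Poincaré/coercivity depend only on L. Here a(u, u) = ∫(u')² + (-480/7)·∫u².
Here c = -480/7 < 0 with |c| < (π/L)² = 9*π^2, so coercivity still holds. The condition a(u,u) ≥ α||u||_{H^1}² reads (1−α)∫(u')² ≥ (α−c)∫u². Any admissible α is ≤ 1 (rapidly oscillating u have ∫u²/∫(u')² → 0), and α = 1 would force 0 ≥ (1−c)∫u², impossible since c < 1; so 1−α > 0. By the sharp Poincaré inequality on H^1_0 of an interval of length L, ∫(u')² ≥ (π/L)²∫u² with equality for the first sine mode sin(π(x−x₀)/L) (x₀ the left endpoint), so the inequality holds for all u iff (1−α)(π/L)² ≥ α − c, i.e. α ≤ ((π/L)² + c)/((π/L)² + 1) = (1 + c(L/π)²)/(1 + (L/π)²). (Direct route, valid since c ≤ 0: Poincaré gives c∫u² ≥ c(L/π)²∫(u')², so a(u,u) ≥ (1 + c(L/π)²)∫(u')², while ||u||_{H^1}² ≤ (1 + (L/π)²)∫(u')²; dividing yields the same α.) With (π/L)² = 9*π^2 and c = -480/7, the largest admissible constant is α = ((π/L)² + c)/((π/L)² + 1).
Simplifying, α = 3*(-160 + 21*π^2)/(7*(1 + 9*π^2)).


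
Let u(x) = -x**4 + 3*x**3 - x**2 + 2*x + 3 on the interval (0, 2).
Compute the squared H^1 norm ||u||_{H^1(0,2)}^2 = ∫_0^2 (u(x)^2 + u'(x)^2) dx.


||u||_{H^1}^2 = 41854/315

The H^1 norm (squared) on an interval (0, L) is
  ||u||_{H^1}^2 = ∫_0^L u(x)^2 dx + ∫_0^L u'(x)^2 dx.
Compute u'(x) = -4*x**3 + 9*x**2 - 2*x + 2.
Then u(x)^2 = x**8 - 6*x**7 + 11*x**6 - 10*x**5 + 7*x**4 + 14*x**3 - 2*x**2 + 12*x + 9 and u'(x)^2 = 16*x**6 - 72*x**5 + 97*x**4 - 52*x**3 + 40*x**2 - 8*x + 4.
Integrate each monomial from 0 to 2 using ∫_0^2 c·x^n dx = c·2^(n+1)/(n+1):
  ∫_0^2 u(x)^2 dx = ∫_0^2 (x^8 - 6*x^7 + 11*x^6 - 10*x^5 + 7*x^4 + 14*x^3 - 2*x^2 + 12*x + 9) dx. Term by term:
    ∫_0^2 x^8 dx = 512/9;  ∫_0^2 -6*x^7 dx = -192;  ∫_0^2 11*x^6 dx = 1408/7;
    ∫_0^2 -10*x^5 dx = -320/3;  ∫_0^2 7*x^4 dx = 224/5;  ∫_0^2 14*x^3 dx = 56;
    ∫_0^2 -2*x^2 dx = -16/3;  ∫_0^2 12*x dx = 24;  ∫_0^2 9 dx = 18.
  Sum: 512/9 − 192 + 1408/7 − 320/3 + 224/5 + 56 − 16/3 + 24 + 18 = 30502/315.
  ∫_0^2 u'(x)^2 dx = ∫_0^2 (16*x^6 - 72*x^5 + 97*x^4 - 52*x^3 + 40*x^2 - 8*x + 4) dx. Term by term:
    ∫_0^2 16*x^6 dx = 2048/7;  ∫_0^2 -72*x^5 dx = -768;  ∫_0^2 97*x^4 dx = 3104/5;
    ∫_0^2 -52*x^3 dx = -208;  ∫_0^2 40*x^2 dx = 320/3;  ∫_0^2 -8*x dx = -16;
    ∫_0^2 4 dx = 8.
  Sum: 2048/7 − 768 + 3104/5 − 208 + 320/3 − 16 + 8 = 3784/105.
Adding: ||u||_{H^1}^2 = 30502/315 + 3784/105 = 41854/315.


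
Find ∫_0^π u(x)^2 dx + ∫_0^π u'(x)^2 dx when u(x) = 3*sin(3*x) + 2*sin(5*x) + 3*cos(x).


||u||_{H^1(0,π)}^2 = 106*π

u'(x) = -3*sin(x) + 9*cos(3*x) + 10*cos(5*x).
Expand u² and (u')² and integrate term by term on (0, π), using: for integers n ≥ 1, ∫_0^π sin²(nx) dx = ∫_0^π cos²(nx) dx = π/2; for n ≠ n', ∫_0^π sin(nx)sin(n'x) dx = ∫_0^π cos(nx)cos(n'x) dx = 0; and by product-to-sum, ∫_0^π sin(nx)cos(n'x) dx = ½∫_0^π [sin((n+n')x) + sin((n−n')x)] dx, which is 0 when n+n' is even and 2n/(n²−n'²) when n+n' is odd (it need not vanish on (0, π)).
  u² squared terms: (2)²·∫sin(5x)² dx = 4·π/2 = 2*π;  (3)²·∫cos(x)² dx = 9·π/2 = 9*π/2;  (3)²·∫sin(3x)² dx = 9·π/2 = 9*π/2.
  u² cross terms: 2·(2)·(3)·∫sin(5x)·cos(x) dx = 12·(0) = 0;  2·(2)·(3)·∫sin(5x)·sin(3x) dx = 12·(0) = 0;  2·(3)·(3)·∫cos(x)·sin(3x) dx = 18·(0) = 0.
  So ∫_0^π u² dx = 2*π + 9*π/2 + 9*π/2 + 0 + 0 + 0 = 11*π.
  (u')² squared terms: (-3)²·∫sin(x)² dx = 9·π/2 = 9*π/2;  (9)²·∫cos(3x)² dx = 81·π/2 = 81*π/2;  (10)²·∫cos(5x)² dx = 100·π/2 = 50*π.
  (u')² cross terms: 2·(-3)·(9)·∫sin(x)·cos(3x) dx = -54·(0) = 0;  2·(-3)·(10)·∫sin(x)·cos(5x) dx = -60·(0) = 0;  2·(9)·(10)·∫cos(3x)·cos(5x) dx = 180·(0) = 0.
  So ∫_0^π (u')² dx = 9*π/2 + 81*π/2 + 50*π + 0 + 0 + 0 = 95*π.
||u||_{H^1}^2 = (11*π) + (95*π) = 106*π.


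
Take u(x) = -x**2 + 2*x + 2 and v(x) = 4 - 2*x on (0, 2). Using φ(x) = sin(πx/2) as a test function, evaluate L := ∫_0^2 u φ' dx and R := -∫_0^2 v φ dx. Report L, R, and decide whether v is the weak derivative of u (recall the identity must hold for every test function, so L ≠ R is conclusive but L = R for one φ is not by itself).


LHS = 0, RHS = -8/π. No, v is not the weak derivative of u.

u(x) = -x**2 + 2*x + 2, classical derivative u'(x) = 2 - 2*x.
φ(x) = sin(πx/2), so φ'(x) = π*cos(π*x/2)/2.
Note φ(0) = φ(2) = 0, so the boundary term u·φ vanishes.
LHS = ∫_0^2 u(x) φ'(x) dx = ∫_0^2 (-π*x^2*cos(π*x/2)/2 + π*x*cos(π*x/2) + π*cos(π*x/2)) dx. Term by term:
  ∫_0^2 π*cos(π*x/2) dx = 0;  ∫_0^2 π*x*cos(π*x/2) dx = -8/π;  ∫_0^2 -π*x^2*cos(π*x/2)/2 dx = 8/π.
Sum: 0 − 8/π + 8/π = 0.
So LHS = 0.
∫_0^2 v(x) φ(x) dx = ∫_0^2 (-2*x*sin(π*x/2) + 4*sin(π*x/2)) dx. Term by term:
  ∫_0^2 4*sin(π*x/2) dx = 16/π;  ∫_0^2 -2*x*sin(π*x/2) dx = -8/π.
Sum: 16/π − 8/π = 8/π.
So RHS = -∫_0^2 v(x) φ(x) dx = -8/π.
LHS − RHS = 8/π ≠ 0, so the identity fails.
(For a valid weak derivative the identity must hold for EVERY test function, in particular this one. The failure shows v is NOT the weak derivative of u.)
Correct weak derivative would be u'(x) = 2 - 2*x.


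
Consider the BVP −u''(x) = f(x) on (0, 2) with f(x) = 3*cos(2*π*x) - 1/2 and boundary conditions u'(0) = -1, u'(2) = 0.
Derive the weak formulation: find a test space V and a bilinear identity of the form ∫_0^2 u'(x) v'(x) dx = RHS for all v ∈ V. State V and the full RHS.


V = H^1(0, 2) (v unrestricted at boundary; u is determined up to an additive constant); weak form: ∫_0^2 u'v' dx = ∫_0^2 (3*cos(2*π*x) - 1/2) v dx + v(0) for all v ∈ V.

Multiply both sides by a test function v and integrate from 0 to 2:
  ∫_0^2 −u''(x) v(x) dx = ∫_0^2 f(x) v(x) dx.
Integrate the LHS by parts once:
  ∫_0^2 −u'' v dx = −[u'(x) v(x)]_0^2 + ∫_0^2 u'(x) v'(x) dx.
Thus ∫_0^2 u'(x) v'(x) dx = ∫_0^2 f(x) v(x) dx + [u'(x) v(x)]_0^2.
Choose V so that boundary terms are either known or forced to vanish.
u has inhomogeneous Neumann u'(0) = -1, u'(2) = 0. [u' v]_0^2 = (0)·v(2) − (-1)·v(0) = v(0). Take V = H^1(0, 2); boundary term becomes part of RHS.
Weak formulation: find u (satisfying any essential BC) such that ∫_0^2 u'(x) v'(x) dx = ∫_0^2 f v dx + v(0) for all v ∈ V (Neumann data are natural BCs: they enter the RHS as boundary terms).
Substituting f(x) = 3*cos(2*π*x) - 1/2, the right-hand side is ∫_0^2 (3*cos(2*π*x) - 1/2) v dx + v(0).
Compatibility check (pure Neumann): taking v ≡ 1 ∈ V gives 0 = ∫_0^2 f dx + (0) − (-1), i.e. ∫_0^2 f dx must equal u'(0) − u'(2) = -1. Indeed ∫_0^2 (3*cos(2*π*x) - 1/2) dx = -1, so the data are compatible. The solution is then unique only up to an additive constant (fix it e.g. by requiring ∫_0^2 u dx = 0).


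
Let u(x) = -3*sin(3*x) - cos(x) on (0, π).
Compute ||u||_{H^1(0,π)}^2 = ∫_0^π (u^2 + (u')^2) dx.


||u||_{H^1(0,π)}^2 = 46*π

u'(x) = sin(x) - 9*cos(3*x).
Expand u² and (u')² and integrate term by term on (0, π), using: for integers n ≥ 1, ∫_0^π sin²(nx) dx = ∫_0^π cos²(nx) dx = π/2; for n ≠ n', ∫_0^π sin(nx)sin(n'x) dx = ∫_0^π cos(nx)cos(n'x) dx = 0; and by product-to-sum, ∫_0^π sin(nx)cos(n'x) dx = ½∫_0^π [sin((n+n')x) + sin((n−n')x)] dx, which is 0 when n+n' is even and 2n/(n²−n'²) when n+n' is odd (it need not vanish on (0, π)).
  u² squared terms: (-1)²·∫cos(x)² dx = 1·π/2 = π/2;  (-3)²·∫sin(3x)² dx = 9·π/2 = 9*π/2.
  u² cross terms: 2·(-1)·(-3)·∫cos(x)·sin(3x) dx = 6·(0) = 0.
  So ∫_0^π u² dx = π/2 + 9*π/2 + 0 = 5*π.
  (u')² squared terms: (-9)²·∫cos(3x)² dx = 81·π/2 = 81*π/2;  (1)²·∫sin(x)² dx = 1·π/2 = π/2.
  (u')² cross terms: 2·(-9)·(1)·∫cos(3x)·sin(x) dx = -18·(0) = 0.
  So ∫_0^π (u')² dx = 81*π/2 + π/2 + 0 = 41*π.
||u||_{H^1}^2 = (5*π) + (41*π) = 46*π.


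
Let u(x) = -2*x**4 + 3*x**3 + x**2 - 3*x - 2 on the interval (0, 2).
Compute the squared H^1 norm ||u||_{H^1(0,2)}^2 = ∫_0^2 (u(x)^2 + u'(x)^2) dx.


||u||_{H^1}^2 = 11798/63

The H^1 norm (squared) on an interval (0, L) is
  ||u||_{H^1}^2 = ∫_0^L u(x)^2 dx + ∫_0^L u'(x)^2 dx.
Compute u'(x) = -8*x**3 + 9*x**2 + 2*x - 3.
Then u(x)^2 = 4*x**8 - 12*x**7 + 5*x**6 + 18*x**5 - 9*x**4 - 18*x**3 + 5*x**2 + 12*x + 4 and u'(x)^2 = 64*x**6 - 144*x**5 + 49*x**4 + 84*x**3 - 50*x**2 - 12*x + 9.
Integrate each monomial from 0 to 2 using ∫_0^2 c·x^n dx = c·2^(n+1)/(n+1):
  ∫_0^2 u(x)^2 dx = ∫_0^2 (4*x^8 - 12*x^7 + 5*x^6 + 18*x^5 - 9*x^4 - 18*x^3 + 5*x^2 + 12*x + 4) dx. Term by term:
    ∫_0^2 4*x^8 dx = 2048/9;  ∫_0^2 -12*x^7 dx = -384;  ∫_0^2 5*x^6 dx = 640/7;
    ∫_0^2 18*x^5 dx = 192;  ∫_0^2 -9*x^4 dx = -288/5;  ∫_0^2 -18*x^3 dx = -72;
    ∫_0^2 5*x^2 dx = 40/3;  ∫_0^2 12*x dx = 24;  ∫_0^2 4 dx = 8.
  Sum: 2048/9 − 384 + 640/7 + 192 − 288/5 − 72 + 40/3 + 24 + 8 = 13456/315.
  ∫_0^2 u'(x)^2 dx = ∫_0^2 (64*x^6 - 144*x^5 + 49*x^4 + 84*x^3 - 50*x^2 - 12*x + 9) dx. Term by term:
    ∫_0^2 64*x^6 dx = 8192/7;  ∫_0^2 -144*x^5 dx = -1536;  ∫_0^2 49*x^4 dx = 1568/5;
    ∫_0^2 84*x^3 dx = 336;  ∫_0^2 -50*x^2 dx = -400/3;  ∫_0^2 -12*x dx = -24;
    ∫_0^2 9 dx = 18.
  Sum: 8192/7 − 1536 + 1568/5 + 336 − 400/3 − 24 + 18 = 15178/105.
Adding: ||u||_{H^1}^2 = 13456/315 + 15178/105 = 11798/63.


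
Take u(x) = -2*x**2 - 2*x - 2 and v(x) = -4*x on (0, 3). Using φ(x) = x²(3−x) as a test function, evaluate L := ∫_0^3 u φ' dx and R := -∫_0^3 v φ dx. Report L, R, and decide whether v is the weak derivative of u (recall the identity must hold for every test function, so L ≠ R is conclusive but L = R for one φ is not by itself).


LHS = 621/10, RHS = 243/5. No, v is not the weak derivative of u.

u(x) = -2*x**2 - 2*x - 2, classical derivative u'(x) = -4*x - 2.
φ(x) = x²(3−x), so φ'(x) = 3*x*(2 - x).
Note φ(0) = φ(3) = 0, so the boundary term u·φ vanishes.
LHS = ∫_0^3 u(x) φ'(x) dx = ∫_0^3 (6*x^4 - 6*x^3 - 6*x^2 - 12*x) dx. Term by term:
  ∫_0^3 6*x^4 dx = 1458/5;  ∫_0^3 -6*x^3 dx = -243/2;  ∫_0^3 -6*x^2 dx = -54;
  ∫_0^3 -12*x dx = -54.
Sum: 1458/5 − 243/2 − 54 − 54 = 621/10.
So LHS = 621/10.
∫_0^3 v(x) φ(x) dx = ∫_0^3 (4*x^4 - 12*x^3) dx. Term by term:
  ∫_0^3 4*x^4 dx = 972/5;  ∫_0^3 -12*x^3 dx = -243.
Sum: 972/5 − 243 = -243/5.
So RHS = -∫_0^3 v(x) φ(x) dx = 243/5.
LHS − RHS = 27/2 ≠ 0, so the identity fails.
(For a valid weak derivative the identity must hold for EVERY test function, in particular this one. The failure shows v is NOT the weak derivative of u.)
Correct weak derivative would be u'(x) = -4*x - 2.


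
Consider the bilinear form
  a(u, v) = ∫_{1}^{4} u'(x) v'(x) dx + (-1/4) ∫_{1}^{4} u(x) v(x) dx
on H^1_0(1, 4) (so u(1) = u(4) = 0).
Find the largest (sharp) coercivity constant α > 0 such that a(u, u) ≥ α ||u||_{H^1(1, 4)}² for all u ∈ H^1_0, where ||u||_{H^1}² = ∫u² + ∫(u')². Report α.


α = (-9/4 + π^2)/(9 + π^2)

Coercivity of a(·,·) on H^1_0(1, 4) means a(u, u) ≥ α ||u||_{H^1}² for every u ∈ H^1_0.
The interval has length L = 3, and Poincaré/coercivity depend only on L. Here a(u, u) = ∫(u')² + (-1/4)·∫u².
Here c = -1/4 < 0 with |c| < (π/L)² = π^2/9, so coercivity still holds. The condition a(u,u) ≥ α||u||_{H^1}² reads (1−α)∫(u')² ≥ (α−c)∫u². Any admissible α is ≤ 1 (rapidly oscillating u have ∫u²/∫(u')² → 0), and α = 1 would force 0 ≥ (1−c)∫u², impossible since c < 1; so 1−α > 0. By the sharp Poincaré inequality on H^1_0 of an interval of length L, ∫(u')² ≥ (π/L)²∫u² with equality for the first sine mode sin(π(x−x₀)/L) (x₀ the left endpoint), so the inequality holds for all u iff (1−α)(π/L)² ≥ α − c, i.e. α ≤ ((π/L)² + c)/((π/L)² + 1) = (1 + c(L/π)²)/(1 + (L/π)²). (Direct route, valid since c ≤ 0: Poincaré gives c∫u² ≥ c(L/π)²∫(u')², so a(u,u) ≥ (1 + c(L/π)²)∫(u')², while ||u||_{H^1}² ≤ (1 + (L/π)²)∫(u')²; dividing yields the same α.) With (π/L)² = π^2/9 and c = -1/4, the largest admissible constant is α = ((π/L)² + c)/((π/L)² + 1).
Simplifying, α = (-9/4 + π^2)/(9 + π^2).


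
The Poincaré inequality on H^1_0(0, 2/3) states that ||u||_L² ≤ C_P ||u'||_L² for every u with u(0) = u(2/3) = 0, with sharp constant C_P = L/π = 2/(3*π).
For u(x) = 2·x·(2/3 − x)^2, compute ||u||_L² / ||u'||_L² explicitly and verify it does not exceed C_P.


||u||_L² / ||u'||_L² = sqrt(14)/21 < C_P = 2/(3*π).

u(x) = 2·x·(2/3 − x)^2, so u'(x) = 6*x^2 - 16*x/3 + 8/9.
u(x) = 2·x·(2/3 − x)^2 vanishes at x = 0 and x = 2/3, so u ∈ H^1_0(0, 2/3). Differentiate via the product rule and integrate the resulting polynomials term by term.
  ∫_0^2/3 u² dx = ∫_0^2/3 (4*x^6 - 32*x^5/3 + 32*x^4/3 - 128*x^3/27 + 64*x^2/81) dx. Term by term:
    ∫_0^2/3 4*x^6 dx = 512/15309;  ∫_0^2/3 -32*x^5/3 dx = -1024/6561;  ∫_0^2/3 32*x^4/3 dx = 1024/3645;
    ∫_0^2/3 -128*x^3/27 dx = -512/2187;  ∫_0^2/3 64*x^2/81 dx = 512/6561.
  Sum: 512/15309 − 1024/6561 + 1024/3645 − 512/2187 + 512/6561 = 512/229635.
  ∫_0^2/3 (u')² dx = ∫_0^2/3 (36*x^4 - 64*x^3 + 352*x^2/9 - 256*x/27 + 64/81) dx. Term by term:
    ∫_0^2/3 36*x^4 dx = 128/135;  ∫_0^2/3 -64*x^3 dx = -256/81;  ∫_0^2/3 352*x^2/9 dx = 2816/729;
    ∫_0^2/3 -256*x/27 dx = -512/243;  ∫_0^2/3 64/81 dx = 128/243.
  Sum: 128/135 − 256/81 + 2816/729 − 512/243 + 128/243 = 256/3645.
∫_0^2/3 u² dx = 512/229635, so ||u||_L² = 16*sqrt(70)/2835.
∫_0^2/3 (u')² dx = 256/3645, so ||u'||_L² = 16*sqrt(5)/135.
Ratio ||u||_L² / ||u'||_L² = sqrt(14)/21.
Sharp Poincaré constant on H^1_0(0, 2/3) is C_P = L/π = 2/(3*π), achieved by sin(3*π/2·x).
A polynomial bump cannot attain the sharp Poincaré constant (only the first sine eigenfunction does), so the ratio is strictly less than C_P, consistent with ||u||_L² ≤ C_P ||u'||_L².


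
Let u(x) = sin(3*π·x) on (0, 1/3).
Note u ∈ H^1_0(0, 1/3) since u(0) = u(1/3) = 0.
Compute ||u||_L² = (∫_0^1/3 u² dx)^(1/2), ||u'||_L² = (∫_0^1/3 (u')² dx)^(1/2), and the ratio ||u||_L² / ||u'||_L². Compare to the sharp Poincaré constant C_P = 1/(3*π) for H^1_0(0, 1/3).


||u||_L² / ||u'||_L² = 1/(3*π) = C_P.

u(x) = sin(3*π·x), so u'(x) = 3*π*cos(3*π*x).
Writing u(x) = A·sin(kπx/L) with A = 1 and k = 1, use ∫_0^L sin²(kπx/L) dx = L/2 and ∫_0^L cos²(kπx/L) dx = L/2.
u² = 1·sin²(3*π·x) and (u')² = 9*π^2·cos²(3*π·x), and each of sin², cos² integrates to L/2 = 1/6 over (0, 1/3).
∫_0^1/3 u² dx = 1/6, so ||u||_L² = sqrt(6)/6.
∫_0^1/3 (u')² dx = 3*π^2/2, so ||u'||_L² = sqrt(6)*π/2.
Ratio ||u||_L² / ||u'||_L² = 1/(3*π).
Sharp Poincaré constant on H^1_0(0, 1/3) is C_P = L/π = 1/(3*π), achieved by sin(3*π·x).
This is the k = 1 eigenfunction (up to amplitude), so the ratio equals the sharp Poincaré constant exactly.


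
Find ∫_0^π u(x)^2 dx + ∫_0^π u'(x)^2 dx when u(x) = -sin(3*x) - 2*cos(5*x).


||u||_{H^1(0,π)}^2 = 57*π

u'(x) = 10*sin(5*x) - 3*cos(3*x).
Expand u² and (u')² and integrate term by term on (0, π), using: for integers n ≥ 1, ∫_0^π sin²(nx) dx = ∫_0^π cos²(nx) dx = π/2; for n ≠ n', ∫_0^π sin(nx)sin(n'x) dx = ∫_0^π cos(nx)cos(n'x) dx = 0; and by product-to-sum, ∫_0^π sin(nx)cos(n'x) dx = ½∫_0^π [sin((n+n')x) + sin((n−n')x)] dx, which is 0 when n+n' is even and 2n/(n²−n'²) when n+n' is odd (it need not vanish on (0, π)).
  u² squared terms: (-1)²·∫sin(3x)² dx = 1·π/2 = π/2;  (-2)²·∫cos(5x)² dx = 4·π/2 = 2*π.
  u² cross terms: 2·(-1)·(-2)·∫sin(3x)·cos(5x) dx = 4·(0) = 0.
  So ∫_0^π u² dx = π/2 + 2*π + 0 = 5*π/2.
  (u')² squared terms: (-3)²·∫cos(3x)² dx = 9·π/2 = 9*π/2;  (10)²·∫sin(5x)² dx = 100·π/2 = 50*π.
  (u')² cross terms: 2·(-3)·(10)·∫cos(3x)·sin(5x) dx = -60·(0) = 0.
  So ∫_0^π (u')² dx = 9*π/2 + 50*π + 0 = 109*π/2.
||u||_{H^1}^2 = (5*π/2) + (109*π/2) = 57*π.


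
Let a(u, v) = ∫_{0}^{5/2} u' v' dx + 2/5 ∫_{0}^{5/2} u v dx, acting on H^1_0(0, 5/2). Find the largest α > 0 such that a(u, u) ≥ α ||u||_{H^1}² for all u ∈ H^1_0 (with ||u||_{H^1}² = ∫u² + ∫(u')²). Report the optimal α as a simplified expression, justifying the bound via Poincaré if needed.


α = 2*(5 + 2*π^2)/(25 + 4*π^2)

Coercivity of a(·,·) on H^1_0(0, 5/2) means a(u, u) ≥ α ||u||_{H^1}² for every u ∈ H^1_0.
The interval has length L = 5/2, and Poincaré/coercivity depend only on L. Here a(u, u) = ∫(u')² + (2/5)·∫u².
Here 0 < c = 2/5 < 1. The condition a(u,u) ≥ α||u||_{H^1}² reads (1−α)∫(u')² ≥ (α−c)∫u². Any admissible α is ≤ 1 (rapidly oscillating u have ∫u²/∫(u')² → 0), and α = 1 would force 0 ≥ (1−c)∫u², impossible since c < 1; so 1−α > 0. By the sharp Poincaré inequality on H^1_0 of an interval of length L, ∫(u')² ≥ (π/L)²∫u² with equality for the first sine mode sin(π(x−x₀)/L) (x₀ the left endpoint), so the inequality holds for all u iff (1−α)(π/L)² ≥ α − c, i.e. α ≤ ((π/L)² + c)/((π/L)² + 1) = (1 + c(L/π)²)/(1 + (L/π)²). With (π/L)² = 4*π^2/25 and c = 2/5, the largest admissible constant is α = ((π/L)² + c)/((π/L)² + 1).
Simplifying, α = 2*(5 + 2*π^2)/(25 + 4*π^2).


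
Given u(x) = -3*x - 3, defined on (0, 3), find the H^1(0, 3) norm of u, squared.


||u||_{H^1}^2 = 216

The H^1 norm (squared) on an interval (0, L) is
  ||u||_{H^1}^2 = ∫_0^L u(x)^2 dx + ∫_0^L u'(x)^2 dx.
Compute u'(x) = -3.
Then u(x)^2 = 9*x**2 + 18*x + 9 and u'(x)^2 = 9.
Integrate each monomial from 0 to 3 using ∫_0^3 c·x^n dx = c·3^(n+1)/(n+1):
  ∫_0^3 u(x)^2 dx = ∫_0^3 (9*x^2 + 18*x + 9) dx. Term by term:
    ∫_0^3 9*x^2 dx = 81;  ∫_0^3 18*x dx = 81;  ∫_0^3 9 dx = 27.
  Sum: 81 + 81 + 27 = 189.
  ∫_0^3 u'(x)^2 dx = ∫_0^3 (9) dx. Term by term:
    ∫_0^3 9 dx = 27.
Adding: ||u||_{H^1}^2 = 189 + 27 = 216.


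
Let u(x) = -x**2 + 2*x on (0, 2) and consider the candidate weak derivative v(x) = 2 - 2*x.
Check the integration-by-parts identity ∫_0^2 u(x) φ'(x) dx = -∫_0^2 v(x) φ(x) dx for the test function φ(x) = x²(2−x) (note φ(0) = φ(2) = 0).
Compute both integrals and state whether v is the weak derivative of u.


LHS = 8/15, RHS = 8/15. Yes, v = u' weakly.

u(x) = -x**2 + 2*x, classical derivative u'(x) = 2 - 2*x.
φ(x) = x²(2−x), so φ'(x) = x*(4 - 3*x).
Note φ(0) = φ(2) = 0, so the boundary term u·φ vanishes.
LHS = ∫_0^2 u(x) φ'(x) dx = ∫_0^2 (3*x^4 - 10*x^3 + 8*x^2) dx. Term by term:
  ∫_0^2 3*x^4 dx = 96/5;  ∫_0^2 -10*x^3 dx = -40;  ∫_0^2 8*x^2 dx = 64/3.
Sum: 96/5 − 40 + 64/3 = 8/15.
So LHS = 8/15.
∫_0^2 v(x) φ(x) dx = ∫_0^2 (2*x^4 - 6*x^3 + 4*x^2) dx. Term by term:
  ∫_0^2 2*x^4 dx = 64/5;  ∫_0^2 -6*x^3 dx = -24;  ∫_0^2 4*x^2 dx = 32/3.
Sum: 64/5 − 24 + 32/3 = -8/15.
So RHS = -∫_0^2 v(x) φ(x) dx = 8/15.
LHS = RHS, so the identity holds for this test φ.
Moreover u is smooth here and v(x) = u'(x) = 2 - 2*x pointwise, so the identity holds for every test function. Hence v is the weak derivative of u.
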